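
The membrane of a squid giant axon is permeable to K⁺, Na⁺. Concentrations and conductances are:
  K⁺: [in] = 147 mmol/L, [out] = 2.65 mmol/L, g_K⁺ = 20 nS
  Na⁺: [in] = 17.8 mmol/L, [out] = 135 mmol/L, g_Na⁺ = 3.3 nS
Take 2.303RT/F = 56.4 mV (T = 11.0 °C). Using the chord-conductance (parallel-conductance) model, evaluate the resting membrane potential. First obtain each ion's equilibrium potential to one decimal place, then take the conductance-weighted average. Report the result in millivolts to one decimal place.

E_K⁺ = (56.4/1)·log₁₀(2.65/147) = -98.4 mV
E_Na⁺ = (56.4/1)·log₁₀(135/17.8) = 49.6 mV
Vm = (Σ gᵢEᵢ)/(Σ gᵢ) = (20·-98.4 + 3.3·49.6) / (20 + 3.3)
= -1804.32 / 23.3 = -77.44 mV

-77.4 mV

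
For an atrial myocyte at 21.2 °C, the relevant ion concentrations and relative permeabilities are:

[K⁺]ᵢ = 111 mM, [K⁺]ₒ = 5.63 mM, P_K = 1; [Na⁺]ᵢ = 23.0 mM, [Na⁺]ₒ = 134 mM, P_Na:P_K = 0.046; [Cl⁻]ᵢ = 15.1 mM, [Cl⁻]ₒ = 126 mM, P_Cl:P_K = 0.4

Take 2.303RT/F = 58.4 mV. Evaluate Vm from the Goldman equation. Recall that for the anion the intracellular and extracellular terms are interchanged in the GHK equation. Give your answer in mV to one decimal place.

-56.0 mV

Vm = 58.4 · log₁₀[(Σ P·[cation]ₒ + Σ P·[anion]ᵢ) / (Σ P·[cation]ᵢ + Σ P·[anion]ₒ)]
Numerator = 1×5.63 + 0.046×134 + 0.4×15.1 = 17.83
Denominator = 1×111 + 0.046×23.0 + 0.4×126 = 162.5
Vm = 58.4 · log₁₀(0.10978) = 58.4 × (-0.9595) = -56.03 mV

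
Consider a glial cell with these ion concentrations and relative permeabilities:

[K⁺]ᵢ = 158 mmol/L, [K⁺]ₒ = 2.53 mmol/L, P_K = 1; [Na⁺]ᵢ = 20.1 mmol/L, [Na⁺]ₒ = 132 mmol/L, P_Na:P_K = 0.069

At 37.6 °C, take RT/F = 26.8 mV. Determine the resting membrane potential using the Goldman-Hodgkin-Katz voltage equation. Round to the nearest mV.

-70 mV

Vm = 26.8 · ln[(Σ P·[cation]ₒ + Σ P·[anion]ᵢ) / (Σ P·[cation]ᵢ + Σ P·[anion]ₒ)]
Numerator = 1×2.53 + 0.069×132 = 11.64
Denominator = 1×158 + 0.069×20.1 = 159.4
Vm = 26.8 · ln(0.073017) = 26.8 × (-2.6171) = -70.14 mV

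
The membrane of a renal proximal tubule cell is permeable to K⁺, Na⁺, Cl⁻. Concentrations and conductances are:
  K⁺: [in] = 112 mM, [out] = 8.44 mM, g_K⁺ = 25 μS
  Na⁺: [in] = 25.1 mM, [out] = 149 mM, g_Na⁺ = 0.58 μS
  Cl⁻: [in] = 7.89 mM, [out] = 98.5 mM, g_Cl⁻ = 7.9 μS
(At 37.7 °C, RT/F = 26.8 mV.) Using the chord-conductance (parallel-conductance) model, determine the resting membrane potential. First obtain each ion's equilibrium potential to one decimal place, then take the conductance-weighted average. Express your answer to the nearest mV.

E_K⁺ = (26.8/1)·ln(8.44/112) = -69.3 mV
E_Na⁺ = (26.8/1)·ln(149/25.1) = 47.7 mV
E_Cl⁻ = (26.8/-1)·ln(98.5/7.89) = -67.7 mV
Vm = (Σ gᵢEᵢ)/(Σ gᵢ) = (25·-69.3 + 0.58·47.7 + 7.9·-67.7) / (25 + 0.58 + 7.9)
= -2239.66 / 33.48 = -66.90 mV

-67 mV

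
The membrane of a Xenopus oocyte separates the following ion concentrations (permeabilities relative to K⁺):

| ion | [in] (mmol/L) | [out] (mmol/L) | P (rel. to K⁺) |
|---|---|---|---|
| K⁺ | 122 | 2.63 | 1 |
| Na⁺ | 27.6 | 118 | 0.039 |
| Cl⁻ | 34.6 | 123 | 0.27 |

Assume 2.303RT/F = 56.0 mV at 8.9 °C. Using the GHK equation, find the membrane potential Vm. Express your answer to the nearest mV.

-55 mV

Vm = 56.0 · log₁₀[(Σ P·[cation]ₒ + Σ P·[anion]ᵢ) / (Σ P·[cation]ᵢ + Σ P·[anion]ₒ)]
Numerator = 1×2.63 + 0.039×118 + 0.27×34.6 = 16.57
Denominator = 1×122 + 0.039×27.6 + 0.27×123 = 156.3
Vm = 56.0 · log₁₀(0.10605) = 56.0 × (-0.9745) = -54.57 mV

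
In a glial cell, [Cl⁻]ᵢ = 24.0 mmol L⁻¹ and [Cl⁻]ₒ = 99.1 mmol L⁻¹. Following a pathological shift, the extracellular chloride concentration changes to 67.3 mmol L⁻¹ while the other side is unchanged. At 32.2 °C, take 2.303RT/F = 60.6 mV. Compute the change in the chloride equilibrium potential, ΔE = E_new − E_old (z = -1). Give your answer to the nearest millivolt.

E_old = (60.6/-1)·log₁₀(99.1/24.0) = -37.32 mV
E_new = (60.6/-1)·log₁₀(67.3/24.0) = -27.14 mV
ΔE = -27.14 − (-37.32) = 10.18 mV

10 mV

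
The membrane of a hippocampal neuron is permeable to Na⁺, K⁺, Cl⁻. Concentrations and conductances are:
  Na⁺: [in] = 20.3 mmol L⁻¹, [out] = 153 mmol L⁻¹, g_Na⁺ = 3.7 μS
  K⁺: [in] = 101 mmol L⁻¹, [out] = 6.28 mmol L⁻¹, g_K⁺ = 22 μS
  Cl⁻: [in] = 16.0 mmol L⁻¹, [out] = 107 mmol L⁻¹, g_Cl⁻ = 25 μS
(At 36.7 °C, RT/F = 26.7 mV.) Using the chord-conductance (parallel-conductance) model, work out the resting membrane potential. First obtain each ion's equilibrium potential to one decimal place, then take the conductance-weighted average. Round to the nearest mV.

E_Na⁺ = (26.7/1)·ln(153/20.3) = 53.9 mV
E_K⁺ = (26.7/1)·ln(6.28/101) = -74.2 mV
E_Cl⁻ = (26.7/-1)·ln(107/16.0) = -50.7 mV
Vm = (Σ gᵢEᵢ)/(Σ gᵢ) = (3.7·53.9 + 22·-74.2 + 25·-50.7) / (3.7 + 22 + 25)
= -2700.47 / 50.7 = -53.26 mV

-53 mV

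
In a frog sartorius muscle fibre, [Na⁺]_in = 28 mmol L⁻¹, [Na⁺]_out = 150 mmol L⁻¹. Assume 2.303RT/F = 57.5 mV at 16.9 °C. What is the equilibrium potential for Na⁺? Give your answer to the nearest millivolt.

42 mV

E = (57.5/z) · log₁₀([Na⁺]_out/[Na⁺]_in) with z = +1.
= (57.5/1) · log₁₀(150/28) = 57.50 · log₁₀(5.357)
= 57.50 · (0.7289) = 41.91 mV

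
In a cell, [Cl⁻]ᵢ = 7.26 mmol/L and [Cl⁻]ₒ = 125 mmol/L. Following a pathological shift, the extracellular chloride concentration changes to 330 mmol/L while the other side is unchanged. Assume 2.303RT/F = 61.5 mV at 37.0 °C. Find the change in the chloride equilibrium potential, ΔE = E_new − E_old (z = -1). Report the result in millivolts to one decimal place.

-25.9 mV

E_old = (61.5/-1)·log₁₀(125/7.26) = -76.01 mV
E_new = (61.5/-1)·log₁₀(330/7.26) = -101.94 mV
ΔE = -101.94 − (-76.01) = -25.93 mV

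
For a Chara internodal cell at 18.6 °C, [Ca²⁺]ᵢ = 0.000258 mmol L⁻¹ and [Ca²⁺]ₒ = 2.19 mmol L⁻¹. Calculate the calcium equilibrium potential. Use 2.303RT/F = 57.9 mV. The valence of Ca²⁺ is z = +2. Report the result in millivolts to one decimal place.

113.7 mV

E = (57.9/z) · log₁₀([Ca²⁺]_out/[Ca²⁺]_in) with z = +2.
= (57.9/2) · log₁₀(2.19/0.000258) = 28.95 · log₁₀(8488)
= 28.95 · (3.9288) = 113.74 mV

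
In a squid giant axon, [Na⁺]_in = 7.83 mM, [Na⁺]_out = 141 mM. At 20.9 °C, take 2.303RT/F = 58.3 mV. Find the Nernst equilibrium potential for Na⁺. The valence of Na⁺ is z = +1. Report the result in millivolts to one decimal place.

E = (58.3/z) · log₁₀([Na⁺]_out/[Na⁺]_in) with z = +1.
= (58.3/1) · log₁₀(141/7.83) = 58.30 · log₁₀(18.01)
= 58.30 · (1.2555) = 73.19 mV

73.2 mV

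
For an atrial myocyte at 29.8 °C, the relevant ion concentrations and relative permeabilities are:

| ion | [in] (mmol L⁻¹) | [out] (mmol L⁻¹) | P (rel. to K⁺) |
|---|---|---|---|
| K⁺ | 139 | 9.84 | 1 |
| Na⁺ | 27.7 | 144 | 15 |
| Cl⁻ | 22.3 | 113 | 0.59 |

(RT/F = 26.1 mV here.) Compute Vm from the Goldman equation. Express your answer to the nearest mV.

Vm = 26.1 · ln[(Σ P·[cation]ₒ + Σ P·[anion]ᵢ) / (Σ P·[cation]ᵢ + Σ P·[anion]ₒ)]
Numerator = 1×9.84 + 15×144 + 0.59×22.3 = 2183
Denominator = 1×139 + 15×27.7 + 0.59×113 = 621.2
Vm = 26.1 · ln(3.5143) = 26.1 × (1.2568) = 32.80 mV

33 mV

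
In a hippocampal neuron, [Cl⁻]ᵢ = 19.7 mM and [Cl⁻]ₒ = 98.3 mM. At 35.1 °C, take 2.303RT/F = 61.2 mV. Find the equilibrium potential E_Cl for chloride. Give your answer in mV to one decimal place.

-42.7 mV

E = (61.2/z) · log₁₀([Cl⁻]_out/[Cl⁻]_in) with z = -1.
For an anion, dividing by z = -1 reverses the sign.
= (61.2/-1) · log₁₀(98.3/19.7) = -61.20 · log₁₀(4.99)
= -61.20 · (0.6981) = -42.72 mV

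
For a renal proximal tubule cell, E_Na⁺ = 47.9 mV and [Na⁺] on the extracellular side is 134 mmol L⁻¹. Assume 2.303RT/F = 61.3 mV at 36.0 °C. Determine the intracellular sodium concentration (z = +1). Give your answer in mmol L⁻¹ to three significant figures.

22.2 mmol L⁻¹

Nernst: E = (61.3/1) · log₁₀([out]/[in]), so log₁₀([out]/[in]) = 47.9 × 1 / 61.3 = 0.7814.
[out]/[in] = 10^(0.7814) = 6.045.
[in] = 134 / 6.045 = 22.17 mmol L⁻¹.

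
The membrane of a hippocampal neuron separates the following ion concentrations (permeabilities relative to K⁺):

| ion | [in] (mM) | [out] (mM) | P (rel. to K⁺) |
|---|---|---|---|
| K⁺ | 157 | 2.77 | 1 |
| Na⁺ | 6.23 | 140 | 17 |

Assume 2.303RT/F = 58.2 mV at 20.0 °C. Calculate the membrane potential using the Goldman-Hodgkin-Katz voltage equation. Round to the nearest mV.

56 mV

Vm = 58.2 · log₁₀[(Σ P·[cation]ₒ + Σ P·[anion]ᵢ) / (Σ P·[cation]ᵢ + Σ P·[anion]ₒ)]
Numerator = 1×2.77 + 17×140 = 2383
Denominator = 1×157 + 17×6.23 = 262.9
Vm = 58.2 · log₁₀(9.0631) = 58.2 × (0.9573) = 55.71 mV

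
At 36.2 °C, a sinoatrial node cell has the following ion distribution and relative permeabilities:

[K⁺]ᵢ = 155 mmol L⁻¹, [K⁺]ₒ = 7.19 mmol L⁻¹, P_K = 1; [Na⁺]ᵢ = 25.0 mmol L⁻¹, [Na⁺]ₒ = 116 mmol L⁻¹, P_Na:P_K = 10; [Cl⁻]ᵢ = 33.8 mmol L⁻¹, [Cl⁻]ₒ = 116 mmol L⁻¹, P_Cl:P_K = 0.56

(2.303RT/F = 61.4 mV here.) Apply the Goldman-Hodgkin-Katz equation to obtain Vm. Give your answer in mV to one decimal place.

Vm = 61.4 · log₁₀[(Σ P·[cation]ₒ + Σ P·[anion]ᵢ) / (Σ P·[cation]ᵢ + Σ P·[anion]ₒ)]
Numerator = 1×7.19 + 10×116 + 0.56×33.8 = 1186
Denominator = 1×155 + 10×25.0 + 0.56×116 = 470
Vm = 61.4 · log₁₀(2.5239) = 61.4 × (0.4021) = 24.69 mV

24.7 mV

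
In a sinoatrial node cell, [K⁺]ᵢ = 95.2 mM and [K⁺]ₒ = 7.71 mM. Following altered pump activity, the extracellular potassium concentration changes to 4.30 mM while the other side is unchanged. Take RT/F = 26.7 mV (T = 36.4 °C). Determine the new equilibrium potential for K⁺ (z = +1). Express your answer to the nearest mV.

-83 mV

After the shift: [K⁺]_out = 4.30, [K⁺]_in = 95.2 mM.
E_new = (26.7/1)·ln(4.30/95.2) = 26.70 · (-3.0974) = -82.70 mV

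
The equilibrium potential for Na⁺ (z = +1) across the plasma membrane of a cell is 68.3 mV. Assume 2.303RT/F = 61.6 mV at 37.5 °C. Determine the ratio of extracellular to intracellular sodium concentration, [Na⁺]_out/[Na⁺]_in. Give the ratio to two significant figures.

log₁₀([out]/[in]) = E·z/(61.6) = 68.3 × 1 / 61.6 = 1.1088
[out]/[in] = 10^(1.1088) = 12.85

13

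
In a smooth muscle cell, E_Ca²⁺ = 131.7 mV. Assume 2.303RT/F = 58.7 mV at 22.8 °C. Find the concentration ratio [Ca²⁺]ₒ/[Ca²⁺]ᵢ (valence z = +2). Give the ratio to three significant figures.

30700

log₁₀([out]/[in]) = E·z/(58.7) = 131.7 × 2 / 58.7 = 4.4872
[out]/[in] = 10^(4.4872) = 3.071e+04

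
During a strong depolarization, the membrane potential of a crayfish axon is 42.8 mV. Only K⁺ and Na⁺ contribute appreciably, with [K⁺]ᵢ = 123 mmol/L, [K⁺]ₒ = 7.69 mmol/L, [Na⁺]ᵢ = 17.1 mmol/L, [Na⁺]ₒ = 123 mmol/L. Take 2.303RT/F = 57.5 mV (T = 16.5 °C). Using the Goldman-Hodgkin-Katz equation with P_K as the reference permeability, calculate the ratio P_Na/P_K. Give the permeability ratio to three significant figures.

24.0

Let α = P_Na/P_K. GHK: Vm = 57.5·log₁₀[(Kₒ + α·Naₒ)/(Kᵢ + α·Naᵢ)].
10^(Vm/57.5) = 10^(42.8/57.5) = 5.5507
So 5.5507·(Kᵢ + α·Naᵢ) = Kₒ + α·Naₒ → α = (5.5507·123.0 − 7.69) / (123.0 − 5.5507·17.1)
α = (682.7 − 7.69) / (123.0 − 94.92) = 675/28.08 = 24.04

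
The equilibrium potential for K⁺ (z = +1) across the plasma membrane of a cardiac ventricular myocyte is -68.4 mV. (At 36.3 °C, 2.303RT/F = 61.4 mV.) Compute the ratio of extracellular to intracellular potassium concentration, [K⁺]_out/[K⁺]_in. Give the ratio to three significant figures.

log₁₀([out]/[in]) = E·z/(61.4) = -68.4 × 1 / 61.4 = -1.1140
[out]/[in] = 10^(-1.1140) = 0.07691

0.0769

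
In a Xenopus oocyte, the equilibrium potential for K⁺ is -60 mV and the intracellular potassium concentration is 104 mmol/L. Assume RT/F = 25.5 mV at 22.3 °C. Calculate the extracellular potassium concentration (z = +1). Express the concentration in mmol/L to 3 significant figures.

Nernst: E = (25.5/1) · ln([out]/[in]), so ln([out]/[in]) = -60.0 × 1 / 25.5 = -2.3529.
[out]/[in] = e^(-2.3529) = 0.09509.
[out] = 0.09509 × 104 = 9.889 mmol/L.

9.89 mmol/L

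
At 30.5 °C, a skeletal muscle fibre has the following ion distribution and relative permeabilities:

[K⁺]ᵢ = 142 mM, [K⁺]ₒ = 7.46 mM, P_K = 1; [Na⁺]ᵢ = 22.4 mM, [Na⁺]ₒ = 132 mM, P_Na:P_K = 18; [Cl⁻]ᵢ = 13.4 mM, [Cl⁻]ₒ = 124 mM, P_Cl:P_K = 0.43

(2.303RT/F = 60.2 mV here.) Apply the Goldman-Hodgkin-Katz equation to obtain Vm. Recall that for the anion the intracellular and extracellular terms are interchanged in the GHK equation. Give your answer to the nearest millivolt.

Vm = 60.2 · log₁₀[(Σ P·[cation]ₒ + Σ P·[anion]ᵢ) / (Σ P·[cation]ᵢ + Σ P·[anion]ₒ)]
Numerator = 1×7.46 + 18×132 + 0.43×13.4 = 2389
Denominator = 1×142 + 18×22.4 + 0.43×124 = 598.5
Vm = 60.2 · log₁₀(3.9919) = 60.2 × (0.6012) = 36.19 mV

36 mV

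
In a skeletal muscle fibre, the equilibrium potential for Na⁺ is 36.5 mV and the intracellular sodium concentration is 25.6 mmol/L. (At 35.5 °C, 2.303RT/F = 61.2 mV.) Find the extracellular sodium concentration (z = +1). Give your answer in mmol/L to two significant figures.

100 mmol/L

Nernst: E = (61.2/1) · log₁₀([out]/[in]), so log₁₀([out]/[in]) = 36.5 × 1 / 61.2 = 0.5964.
[out]/[in] = 10^(0.5964) = 3.948.
[out] = 3.948 × 25.6 = 101.1 mmol/L.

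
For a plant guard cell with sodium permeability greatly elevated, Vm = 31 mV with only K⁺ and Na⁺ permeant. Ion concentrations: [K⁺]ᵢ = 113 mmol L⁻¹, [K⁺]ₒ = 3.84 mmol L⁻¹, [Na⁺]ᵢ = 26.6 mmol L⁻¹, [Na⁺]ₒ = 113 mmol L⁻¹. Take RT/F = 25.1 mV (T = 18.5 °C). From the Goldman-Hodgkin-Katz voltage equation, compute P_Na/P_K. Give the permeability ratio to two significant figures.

Let α = P_Na/P_K. GHK: Vm = 25.1·ln[(Kₒ + α·Naₒ)/(Kᵢ + α·Naᵢ)].
e^(Vm/25.1) = e^(31.0/25.1) = 3.4386
So 3.4386·(Kᵢ + α·Naᵢ) = Kₒ + α·Naₒ → α = (3.4386·113.0 − 3.84) / (113.0 − 3.4386·26.6)
α = (388.6 − 3.84) / (113.0 − 91.47) = 384.7/21.53 = 17.87

18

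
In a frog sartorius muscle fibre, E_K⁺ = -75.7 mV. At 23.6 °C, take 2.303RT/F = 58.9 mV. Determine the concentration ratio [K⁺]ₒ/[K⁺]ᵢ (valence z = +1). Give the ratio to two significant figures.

0.052

log₁₀([out]/[in]) = E·z/(58.9) = -75.7 × 1 / 58.9 = -1.2852
[out]/[in] = 10^(-1.2852) = 0.05185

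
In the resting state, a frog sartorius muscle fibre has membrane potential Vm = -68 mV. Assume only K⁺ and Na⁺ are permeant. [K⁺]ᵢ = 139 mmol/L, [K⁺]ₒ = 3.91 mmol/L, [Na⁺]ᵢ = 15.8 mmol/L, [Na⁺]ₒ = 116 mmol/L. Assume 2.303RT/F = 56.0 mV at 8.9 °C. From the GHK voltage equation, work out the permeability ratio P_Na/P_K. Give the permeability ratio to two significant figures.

0.040

Let α = P_Na/P_K. GHK: Vm = 56.0·log₁₀[(Kₒ + α·Naₒ)/(Kᵢ + α·Naᵢ)].
10^(Vm/56.0) = 10^(-68.0/56.0) = 0.061054
So 0.061054·(Kᵢ + α·Naᵢ) = Kₒ + α·Naₒ → α = (0.061054·139.0 − 3.91) / (116.0 − 0.061054·15.8)
α = (8.487 − 3.91) / (116.0 − 0.9647) = 4.577/115 = 0.03978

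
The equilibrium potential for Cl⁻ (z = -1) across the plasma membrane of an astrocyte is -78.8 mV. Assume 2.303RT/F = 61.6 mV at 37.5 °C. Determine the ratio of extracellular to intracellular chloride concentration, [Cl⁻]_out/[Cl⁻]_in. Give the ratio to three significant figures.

19.0

log₁₀([out]/[in]) = E·z/(61.6) = -78.8 × -1 / 61.6 = 1.2792
[out]/[in] = 10^(1.2792) = 19.02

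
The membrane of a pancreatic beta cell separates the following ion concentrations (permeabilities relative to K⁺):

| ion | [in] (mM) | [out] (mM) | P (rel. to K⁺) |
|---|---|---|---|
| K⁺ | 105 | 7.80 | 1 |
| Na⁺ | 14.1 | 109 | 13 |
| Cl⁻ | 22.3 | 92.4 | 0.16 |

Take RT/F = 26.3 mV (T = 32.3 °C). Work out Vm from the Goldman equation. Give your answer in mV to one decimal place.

40.8 mV

Vm = 26.3 · ln[(Σ P·[cation]ₒ + Σ P·[anion]ᵢ) / (Σ P·[cation]ᵢ + Σ P·[anion]ₒ)]
Numerator = 1×7.80 + 13×109 + 0.16×22.3 = 1428
Denominator = 1×105 + 13×14.1 + 0.16×92.4 = 303.1
Vm = 26.3 · ln(4.7128) = 26.3 × (1.5503) = 40.77 mV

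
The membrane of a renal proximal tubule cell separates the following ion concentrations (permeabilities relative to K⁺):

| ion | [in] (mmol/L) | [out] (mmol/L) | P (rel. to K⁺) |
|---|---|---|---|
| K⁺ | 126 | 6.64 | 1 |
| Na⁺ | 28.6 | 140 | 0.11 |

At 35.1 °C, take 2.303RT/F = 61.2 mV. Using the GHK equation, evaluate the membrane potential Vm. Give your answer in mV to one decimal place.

Vm = 61.2 · log₁₀[(Σ P·[cation]ₒ + Σ P·[anion]ᵢ) / (Σ P·[cation]ᵢ + Σ P·[anion]ₒ)]
Numerator = 1×6.64 + 0.11×140 = 22.04
Denominator = 1×126 + 0.11×28.6 = 129.1
Vm = 61.2 · log₁₀(0.17066) = 61.2 × (-0.7679) = -46.99 mV

-47.0 mV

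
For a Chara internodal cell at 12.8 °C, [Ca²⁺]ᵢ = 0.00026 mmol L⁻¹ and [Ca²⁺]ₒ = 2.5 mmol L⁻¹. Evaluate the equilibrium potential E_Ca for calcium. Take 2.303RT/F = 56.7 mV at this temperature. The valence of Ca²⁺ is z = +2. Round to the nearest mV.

E = (56.7/z) · log₁₀([Ca²⁺]_out/[Ca²⁺]_in) with z = +2.
= (56.7/2) · log₁₀(2.5/0.00026) = 28.35 · log₁₀(9615)
= 28.35 · (3.9830) = 112.92 mV

113 mV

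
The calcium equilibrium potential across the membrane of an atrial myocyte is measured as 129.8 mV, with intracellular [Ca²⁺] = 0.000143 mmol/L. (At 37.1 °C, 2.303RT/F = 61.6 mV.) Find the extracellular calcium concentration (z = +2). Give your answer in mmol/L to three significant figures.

Nernst: E = (61.6/2) · log₁₀([out]/[in]), so log₁₀([out]/[in]) = 129.8 × 2 / 61.6 = 4.2143.
[out]/[in] = 10^(4.2143) = 1.638e+04.
[out] = 1.638e+04 × 0.000143 = 2.342 mmol/L.

2.34 mmol/L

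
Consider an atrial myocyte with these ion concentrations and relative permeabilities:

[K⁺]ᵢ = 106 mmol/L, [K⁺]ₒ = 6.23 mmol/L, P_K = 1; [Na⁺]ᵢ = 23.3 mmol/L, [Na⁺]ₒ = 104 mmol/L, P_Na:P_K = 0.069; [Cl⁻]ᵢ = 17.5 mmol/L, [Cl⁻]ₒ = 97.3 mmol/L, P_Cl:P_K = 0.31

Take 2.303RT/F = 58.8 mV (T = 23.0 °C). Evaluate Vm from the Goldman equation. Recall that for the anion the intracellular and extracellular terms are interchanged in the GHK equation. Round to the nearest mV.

Vm = 58.8 · log₁₀[(Σ P·[cation]ₒ + Σ P·[anion]ᵢ) / (Σ P·[cation]ᵢ + Σ P·[anion]ₒ)]
Numerator = 1×6.23 + 0.069×104 + 0.31×17.5 = 18.83
Denominator = 1×106 + 0.069×23.3 + 0.31×97.3 = 137.8
Vm = 58.8 · log₁₀(0.13668) = 58.8 × (-0.8643) = -50.82 mV

-51 mV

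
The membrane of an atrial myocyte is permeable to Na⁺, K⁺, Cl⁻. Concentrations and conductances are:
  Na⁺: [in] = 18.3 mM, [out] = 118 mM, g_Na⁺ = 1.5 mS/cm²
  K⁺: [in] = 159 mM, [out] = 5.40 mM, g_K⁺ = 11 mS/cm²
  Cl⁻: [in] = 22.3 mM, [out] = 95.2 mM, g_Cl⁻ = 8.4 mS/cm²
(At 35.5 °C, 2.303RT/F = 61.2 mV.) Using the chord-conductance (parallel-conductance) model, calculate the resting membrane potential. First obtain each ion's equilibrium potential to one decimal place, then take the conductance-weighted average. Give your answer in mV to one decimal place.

E_Na⁺ = (61.2/1)·log₁₀(118/18.3) = 49.5 mV
E_K⁺ = (61.2/1)·log₁₀(5.40/159) = -89.9 mV
E_Cl⁻ = (61.2/-1)·log₁₀(95.2/22.3) = -38.6 mV
Vm = (Σ gᵢEᵢ)/(Σ gᵢ) = (1.5·49.5 + 11·-89.9 + 8.4·-38.6) / (1.5 + 11 + 8.4)
= -1238.89 / 20.9 = -59.28 mV

-59.3 mV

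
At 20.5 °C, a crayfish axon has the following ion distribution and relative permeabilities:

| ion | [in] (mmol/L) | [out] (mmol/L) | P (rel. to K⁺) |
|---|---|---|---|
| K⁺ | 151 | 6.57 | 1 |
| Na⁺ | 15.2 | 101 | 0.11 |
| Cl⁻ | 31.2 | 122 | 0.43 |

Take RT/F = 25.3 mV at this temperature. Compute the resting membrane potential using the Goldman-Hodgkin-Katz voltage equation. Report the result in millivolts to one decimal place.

Vm = 25.3 · ln[(Σ P·[cation]ₒ + Σ P·[anion]ᵢ) / (Σ P·[cation]ᵢ + Σ P·[anion]ₒ)]
Numerator = 1×6.57 + 0.11×101 + 0.43×31.2 = 31.1
Denominator = 1×151 + 0.11×15.2 + 0.43×122 = 205.1
Vm = 25.3 · ln(0.15159) = 25.3 × (-1.8866) = -47.73 mV

-47.7 mV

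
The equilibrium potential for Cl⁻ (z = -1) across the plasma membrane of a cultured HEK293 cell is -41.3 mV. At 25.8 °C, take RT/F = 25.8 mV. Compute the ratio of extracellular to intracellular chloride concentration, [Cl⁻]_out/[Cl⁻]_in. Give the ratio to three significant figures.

4.96

ln([out]/[in]) = E·z/(25.8) = -41.3 × -1 / 25.8 = 1.6008
[out]/[in] = e^(1.6008) = 4.957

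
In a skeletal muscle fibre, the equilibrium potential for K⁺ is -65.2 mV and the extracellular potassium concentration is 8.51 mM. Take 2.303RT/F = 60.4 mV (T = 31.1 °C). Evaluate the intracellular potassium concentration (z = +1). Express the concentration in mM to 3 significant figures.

102 mM

Nernst: E = (60.4/1) · log₁₀([out]/[in]), so log₁₀([out]/[in]) = -65.2 × 1 / 60.4 = -1.0795.
[out]/[in] = 10^(-1.0795) = 0.08328.
[in] = 8.51 / 0.08328 = 102.2 mM.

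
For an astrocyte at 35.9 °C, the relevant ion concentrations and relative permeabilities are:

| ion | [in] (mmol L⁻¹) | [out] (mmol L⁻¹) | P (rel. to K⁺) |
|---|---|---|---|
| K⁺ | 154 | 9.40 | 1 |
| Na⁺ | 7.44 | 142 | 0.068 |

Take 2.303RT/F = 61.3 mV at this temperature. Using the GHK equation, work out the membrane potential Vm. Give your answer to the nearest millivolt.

Vm = 61.3 · log₁₀[(Σ P·[cation]ₒ + Σ P·[anion]ᵢ) / (Σ P·[cation]ᵢ + Σ P·[anion]ₒ)]
Numerator = 1×9.40 + 0.068×142 = 19.06
Denominator = 1×154 + 0.068×7.44 = 154.5
Vm = 61.3 · log₁₀(0.12334) = 61.3 × (-0.9089) = -55.72 mV

-56 mV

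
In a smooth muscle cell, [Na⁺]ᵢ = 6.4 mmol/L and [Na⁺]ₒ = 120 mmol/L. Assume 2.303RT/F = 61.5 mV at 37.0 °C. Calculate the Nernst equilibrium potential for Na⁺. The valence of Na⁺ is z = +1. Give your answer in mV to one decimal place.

E = (61.5/z) · log₁₀([Na⁺]_out/[Na⁺]_in) with z = +1.
= (61.5/1) · log₁₀(120/6.4) = 61.50 · log₁₀(18.75)
= 61.50 · (1.2730) = 78.29 mV

78.3 mV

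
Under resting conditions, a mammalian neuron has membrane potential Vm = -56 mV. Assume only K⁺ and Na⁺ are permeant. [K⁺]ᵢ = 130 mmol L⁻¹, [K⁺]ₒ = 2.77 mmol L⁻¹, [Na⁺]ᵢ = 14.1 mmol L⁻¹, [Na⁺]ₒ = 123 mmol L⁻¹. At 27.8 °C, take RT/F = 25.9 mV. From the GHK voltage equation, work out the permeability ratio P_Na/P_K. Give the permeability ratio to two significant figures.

0.10

Let α = P_Na/P_K. GHK: Vm = 25.9·ln[(Kₒ + α·Naₒ)/(Kᵢ + α·Naᵢ)].
e^(Vm/25.9) = e^(-56.0/25.9) = 0.11508
So 0.11508·(Kᵢ + α·Naᵢ) = Kₒ + α·Naₒ → α = (0.11508·130.0 − 2.77) / (123.0 − 0.11508·14.1)
α = (14.96 − 2.77) / (123.0 − 1.623) = 12.19/121.4 = 0.1004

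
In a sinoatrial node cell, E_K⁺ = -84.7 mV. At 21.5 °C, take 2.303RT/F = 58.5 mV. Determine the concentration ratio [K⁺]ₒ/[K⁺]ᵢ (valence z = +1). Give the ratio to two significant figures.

log₁₀([out]/[in]) = E·z/(58.5) = -84.7 × 1 / 58.5 = -1.4479
[out]/[in] = 10^(-1.4479) = 0.03566

0.036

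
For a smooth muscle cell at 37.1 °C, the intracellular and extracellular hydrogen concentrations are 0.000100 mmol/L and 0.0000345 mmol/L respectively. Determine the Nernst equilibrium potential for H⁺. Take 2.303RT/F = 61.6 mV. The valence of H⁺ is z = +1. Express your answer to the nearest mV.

E = (61.6/z) · log₁₀([H⁺]_out/[H⁺]_in) with z = +1.
= (61.6/1) · log₁₀(0.0000345/0.000100) = 61.60 · log₁₀(0.345)
= 61.60 · (-0.4622) = -28.47 mV

-28 mV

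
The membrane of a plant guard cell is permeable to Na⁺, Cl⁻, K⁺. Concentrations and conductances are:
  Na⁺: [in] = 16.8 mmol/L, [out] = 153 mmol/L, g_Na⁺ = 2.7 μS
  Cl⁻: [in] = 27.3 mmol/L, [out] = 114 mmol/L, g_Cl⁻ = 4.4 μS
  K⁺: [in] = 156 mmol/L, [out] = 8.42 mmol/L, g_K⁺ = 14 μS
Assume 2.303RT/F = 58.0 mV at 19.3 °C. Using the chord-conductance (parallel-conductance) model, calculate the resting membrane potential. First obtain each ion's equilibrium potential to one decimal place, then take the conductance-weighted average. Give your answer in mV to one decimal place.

E_Na⁺ = (58.0/1)·log₁₀(153/16.8) = 55.6 mV
E_Cl⁻ = (58.0/-1)·log₁₀(114/27.3) = -36.0 mV
E_K⁺ = (58.0/1)·log₁₀(8.42/156) = -73.5 mV
Vm = (Σ gᵢEᵢ)/(Σ gᵢ) = (2.7·55.6 + 4.4·-36.0 + 14·-73.5) / (2.7 + 4.4 + 14)
= -1037.28 / 21.1 = -49.16 mV

-49.2 mV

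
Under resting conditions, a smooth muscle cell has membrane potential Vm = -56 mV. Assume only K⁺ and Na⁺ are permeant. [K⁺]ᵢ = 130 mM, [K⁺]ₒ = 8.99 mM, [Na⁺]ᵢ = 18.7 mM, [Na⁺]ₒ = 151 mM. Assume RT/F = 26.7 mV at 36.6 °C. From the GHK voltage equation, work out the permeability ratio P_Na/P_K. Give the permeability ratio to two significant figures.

Let α = P_Na/P_K. GHK: Vm = 26.7·ln[(Kₒ + α·Naₒ)/(Kᵢ + α·Naᵢ)].
e^(Vm/26.7) = e^(-56.0/26.7) = 0.12278
So 0.12278·(Kᵢ + α·Naᵢ) = Kₒ + α·Naₒ → α = (0.12278·130.0 − 8.99) / (151.0 − 0.12278·18.7)
α = (15.96 − 8.99) / (151.0 − 2.296) = 6.971/148.7 = 0.04688

0.047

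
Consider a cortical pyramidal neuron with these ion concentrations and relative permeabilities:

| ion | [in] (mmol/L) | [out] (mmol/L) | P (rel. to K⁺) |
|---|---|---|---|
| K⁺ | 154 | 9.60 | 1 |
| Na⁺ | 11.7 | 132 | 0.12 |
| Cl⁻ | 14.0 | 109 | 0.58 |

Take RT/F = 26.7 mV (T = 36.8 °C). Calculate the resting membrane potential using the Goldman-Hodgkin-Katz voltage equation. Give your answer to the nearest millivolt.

-50 mV

Vm = 26.7 · ln[(Σ P·[cation]ₒ + Σ P·[anion]ᵢ) / (Σ P·[cation]ᵢ + Σ P·[anion]ₒ)]
Numerator = 1×9.60 + 0.12×132 + 0.58×14.0 = 33.56
Denominator = 1×154 + 0.12×11.7 + 0.58×109 = 218.6
Vm = 26.7 · ln(0.15351) = 26.7 × (-1.8740) = -50.04 mV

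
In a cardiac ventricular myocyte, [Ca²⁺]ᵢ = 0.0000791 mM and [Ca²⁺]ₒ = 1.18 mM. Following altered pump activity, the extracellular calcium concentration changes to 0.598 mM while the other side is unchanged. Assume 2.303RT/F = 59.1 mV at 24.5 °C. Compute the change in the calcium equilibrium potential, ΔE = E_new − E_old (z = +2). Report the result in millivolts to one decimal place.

-8.7 mV

E_old = (59.1/2)·log₁₀(1.18/0.0000791) = 123.33 mV
E_new = (59.1/2)·log₁₀(0.598/0.0000791) = 114.61 mV
ΔE = 114.61 − (123.33) = -8.72 mV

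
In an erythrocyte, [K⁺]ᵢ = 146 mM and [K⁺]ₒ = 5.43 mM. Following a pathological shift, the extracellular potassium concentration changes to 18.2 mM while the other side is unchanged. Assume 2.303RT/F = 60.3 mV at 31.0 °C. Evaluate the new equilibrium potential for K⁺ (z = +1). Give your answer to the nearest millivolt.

After the shift: [K⁺]_out = 18.2, [K⁺]_in = 146 mM.
E_new = (60.3/1)·log₁₀(18.2/146) = 60.30 · (-0.9043) = -54.53 mV

-55 mV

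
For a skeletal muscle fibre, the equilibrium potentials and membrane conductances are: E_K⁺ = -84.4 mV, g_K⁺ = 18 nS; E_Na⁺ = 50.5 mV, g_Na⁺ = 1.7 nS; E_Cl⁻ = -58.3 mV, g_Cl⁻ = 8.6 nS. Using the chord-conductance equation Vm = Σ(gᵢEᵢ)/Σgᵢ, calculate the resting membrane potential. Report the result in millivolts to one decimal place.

Σ gᵢEᵢ = 18·(-84.4) + 1.7·(50.5) + 8.6·(-58.3) = -1934.73
Σ gᵢ = 18 + 1.7 + 8.6 = 28.3
Vm = -1934.73 / 28.3 = -68.37 mV

-68.4 mV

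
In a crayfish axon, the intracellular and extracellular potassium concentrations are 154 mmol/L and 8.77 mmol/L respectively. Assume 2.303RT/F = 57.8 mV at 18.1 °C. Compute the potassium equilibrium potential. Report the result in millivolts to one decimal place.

E = (57.8/z) · log₁₀([K⁺]_out/[K⁺]_in) with z = +1.
= (57.8/1) · log₁₀(8.77/154) = 57.80 · log₁₀(0.05695)
= 57.80 · (-1.2445) = -71.93 mV

-71.9 mV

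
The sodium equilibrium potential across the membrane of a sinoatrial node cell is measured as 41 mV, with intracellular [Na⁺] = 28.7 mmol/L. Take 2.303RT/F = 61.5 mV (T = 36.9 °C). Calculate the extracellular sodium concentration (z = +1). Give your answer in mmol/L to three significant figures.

133 mmol/L

Nernst: E = (61.5/1) · log₁₀([out]/[in]), so log₁₀([out]/[in]) = 41.0 × 1 / 61.5 = 0.6667.
[out]/[in] = 10^(0.6667) = 4.642.
[out] = 4.642 × 28.7 = 133.2 mmol/L.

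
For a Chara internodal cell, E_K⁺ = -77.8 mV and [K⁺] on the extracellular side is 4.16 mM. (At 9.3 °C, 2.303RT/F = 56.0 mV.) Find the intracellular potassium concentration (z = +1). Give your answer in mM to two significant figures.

Nernst: E = (56.0/1) · log₁₀([out]/[in]), so log₁₀([out]/[in]) = -77.8 × 1 / 56.0 = -1.3893.
[out]/[in] = 10^(-1.3893) = 0.04081.
[in] = 4.16 / 0.04081 = 101.9 mM.

100 mM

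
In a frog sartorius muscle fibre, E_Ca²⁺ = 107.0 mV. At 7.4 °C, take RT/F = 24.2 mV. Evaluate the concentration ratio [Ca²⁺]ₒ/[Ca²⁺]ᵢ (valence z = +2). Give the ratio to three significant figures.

ln([out]/[in]) = E·z/(24.2) = 107.0 × 2 / 24.2 = 8.8430
[out]/[in] = e^(8.8430) = 6926

6930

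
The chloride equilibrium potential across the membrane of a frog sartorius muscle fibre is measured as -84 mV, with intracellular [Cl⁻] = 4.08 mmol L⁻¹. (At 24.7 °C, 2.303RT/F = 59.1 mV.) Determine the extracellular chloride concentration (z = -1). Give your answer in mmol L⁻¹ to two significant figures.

110 mmol L⁻¹

Nernst: E = (59.1/-1) · log₁₀([out]/[in]), so log₁₀([out]/[in]) = -84.0 × -1 / 59.1 = 1.4213.
[out]/[in] = 10^(1.4213) = 26.38.
[out] = 26.38 × 4.08 = 107.6 mmol L⁻¹.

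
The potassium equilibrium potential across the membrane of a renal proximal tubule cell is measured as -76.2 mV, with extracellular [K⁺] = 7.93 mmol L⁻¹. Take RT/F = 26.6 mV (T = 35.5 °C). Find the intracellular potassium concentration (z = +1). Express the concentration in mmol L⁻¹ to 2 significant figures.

140 mmol L⁻¹

Nernst: E = (26.6/1) · ln([out]/[in]), so ln([out]/[in]) = -76.2 × 1 / 26.6 = -2.8647.
[out]/[in] = e^(-2.8647) = 0.057.
[in] = 7.93 / 0.057 = 139.1 mmol L⁻¹.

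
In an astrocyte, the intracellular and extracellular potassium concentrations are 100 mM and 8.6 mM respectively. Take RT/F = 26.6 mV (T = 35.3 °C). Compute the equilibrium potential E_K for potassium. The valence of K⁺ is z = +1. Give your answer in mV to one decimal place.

-65.3 mV

E = (26.6/z) · ln([K⁺]_out/[K⁺]_in) with z = +1.
= (26.6/1) · ln(8.6/100) = 26.60 · ln(0.086)
= 26.60 · (-2.4534) = -65.26 mV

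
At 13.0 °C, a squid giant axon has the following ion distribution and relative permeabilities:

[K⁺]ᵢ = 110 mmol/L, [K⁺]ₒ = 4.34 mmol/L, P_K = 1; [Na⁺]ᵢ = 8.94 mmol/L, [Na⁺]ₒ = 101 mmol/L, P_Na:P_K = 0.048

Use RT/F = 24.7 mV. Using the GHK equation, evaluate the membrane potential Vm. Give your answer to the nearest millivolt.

Vm = 24.7 · ln[(Σ P·[cation]ₒ + Σ P·[anion]ᵢ) / (Σ P·[cation]ᵢ + Σ P·[anion]ₒ)]
Numerator = 1×4.34 + 0.048×101 = 9.188
Denominator = 1×110 + 0.048×8.94 = 110.4
Vm = 24.7 · ln(0.083203) = 24.7 × (-2.4865) = -61.42 mV

-61 mV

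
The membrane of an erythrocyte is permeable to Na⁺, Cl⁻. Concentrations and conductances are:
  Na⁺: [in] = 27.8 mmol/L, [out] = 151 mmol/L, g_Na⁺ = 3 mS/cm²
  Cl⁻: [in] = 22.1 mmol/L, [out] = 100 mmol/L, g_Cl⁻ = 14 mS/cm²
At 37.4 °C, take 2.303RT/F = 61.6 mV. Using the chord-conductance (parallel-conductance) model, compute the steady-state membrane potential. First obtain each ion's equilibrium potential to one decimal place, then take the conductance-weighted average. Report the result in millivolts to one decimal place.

-25.3 mV

E_Na⁺ = (61.6/1)·log₁₀(151/27.8) = 45.3 mV
E_Cl⁻ = (61.6/-1)·log₁₀(100/22.1) = -40.4 mV
Vm = (Σ gᵢEᵢ)/(Σ gᵢ) = (3·45.3 + 14·-40.4) / (3 + 14)
= -429.70 / 17 = -25.28 mV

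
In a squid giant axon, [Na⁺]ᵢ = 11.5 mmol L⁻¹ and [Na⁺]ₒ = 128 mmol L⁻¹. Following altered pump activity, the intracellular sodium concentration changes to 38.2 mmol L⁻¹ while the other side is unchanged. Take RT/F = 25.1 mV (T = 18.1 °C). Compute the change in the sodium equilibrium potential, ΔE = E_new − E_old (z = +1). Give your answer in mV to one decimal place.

E_old = (25.1/1)·ln(128/11.5) = 60.48 mV
E_new = (25.1/1)·ln(128/38.2) = 30.35 mV
ΔE = 30.35 − (60.48) = -30.13 mV

-30.1 mV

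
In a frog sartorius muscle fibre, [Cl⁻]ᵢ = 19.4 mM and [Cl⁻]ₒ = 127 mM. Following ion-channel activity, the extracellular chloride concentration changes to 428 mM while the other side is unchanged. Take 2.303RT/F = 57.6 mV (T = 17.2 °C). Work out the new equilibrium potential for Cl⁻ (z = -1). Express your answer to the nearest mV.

-77 mV

After the shift: [Cl⁻]_out = 428, [Cl⁻]_in = 19.4 mM.
E_new = (57.6/-1)·log₁₀(428/19.4) = -57.60 · (1.3436) = -77.39 mV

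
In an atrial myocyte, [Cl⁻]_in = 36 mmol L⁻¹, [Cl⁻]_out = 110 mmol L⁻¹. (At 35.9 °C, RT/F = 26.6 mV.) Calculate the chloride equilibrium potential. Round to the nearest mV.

-30 mV

E = (26.6/z) · ln([Cl⁻]_out/[Cl⁻]_in) with z = -1.
For an anion, dividing by z = -1 reverses the sign.
= (26.6/-1) · ln(110/36) = -26.60 · ln(3.056)
= -26.60 · (1.1170) = -29.71 mV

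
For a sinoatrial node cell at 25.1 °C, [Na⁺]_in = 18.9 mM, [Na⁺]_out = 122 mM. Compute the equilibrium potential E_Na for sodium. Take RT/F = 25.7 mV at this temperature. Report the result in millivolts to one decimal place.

47.9 mV

E = (25.7/z) · ln([Na⁺]_out/[Na⁺]_in) with z = +1.
= (25.7/1) · ln(122/18.9) = 25.70 · ln(6.455)
= 25.70 · (1.8649) = 47.93 mV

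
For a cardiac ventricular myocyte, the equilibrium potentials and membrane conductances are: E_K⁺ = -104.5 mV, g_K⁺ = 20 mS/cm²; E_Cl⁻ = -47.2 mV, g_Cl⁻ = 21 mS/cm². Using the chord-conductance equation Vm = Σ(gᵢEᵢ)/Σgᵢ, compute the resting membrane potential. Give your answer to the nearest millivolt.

Σ gᵢEᵢ = 20·(-104.5) + 21·(-47.2) = -3081.20
Σ gᵢ = 20 + 21 = 41
Vm = -3081.20 / 41 = -75.15 mV

-75 mV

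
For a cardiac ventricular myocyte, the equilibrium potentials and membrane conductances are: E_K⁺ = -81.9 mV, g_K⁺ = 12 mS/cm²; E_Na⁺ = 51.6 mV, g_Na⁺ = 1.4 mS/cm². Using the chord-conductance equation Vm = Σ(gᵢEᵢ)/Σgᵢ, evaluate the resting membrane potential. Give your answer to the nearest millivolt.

Σ gᵢEᵢ = 12·(-81.9) + 1.4·(51.6) = -910.56
Σ gᵢ = 12 + 1.4 = 13.4
Vm = -910.56 / 13.4 = -67.95 mV

-68 mV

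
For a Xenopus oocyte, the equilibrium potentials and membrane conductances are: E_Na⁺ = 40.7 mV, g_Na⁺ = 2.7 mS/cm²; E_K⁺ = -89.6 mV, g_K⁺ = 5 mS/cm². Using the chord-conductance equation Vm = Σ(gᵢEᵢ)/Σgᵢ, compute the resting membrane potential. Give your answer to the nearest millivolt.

-44 mV

Σ gᵢEᵢ = 2.7·(40.7) + 5·(-89.6) = -338.11
Σ gᵢ = 2.7 + 5 = 7.7
Vm = -338.11 / 7.7 = -43.91 mV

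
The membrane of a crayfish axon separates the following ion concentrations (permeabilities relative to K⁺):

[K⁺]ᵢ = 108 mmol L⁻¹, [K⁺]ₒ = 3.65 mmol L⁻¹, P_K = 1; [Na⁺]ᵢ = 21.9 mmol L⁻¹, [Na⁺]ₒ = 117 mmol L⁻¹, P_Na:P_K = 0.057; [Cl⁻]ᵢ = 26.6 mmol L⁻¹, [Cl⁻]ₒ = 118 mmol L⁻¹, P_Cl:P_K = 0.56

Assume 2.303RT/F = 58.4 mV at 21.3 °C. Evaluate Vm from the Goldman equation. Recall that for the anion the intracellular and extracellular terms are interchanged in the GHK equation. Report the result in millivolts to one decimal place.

-49.2 mV

Vm = 58.4 · log₁₀[(Σ P·[cation]ₒ + Σ P·[anion]ᵢ) / (Σ P·[cation]ᵢ + Σ P·[anion]ₒ)]
Numerator = 1×3.65 + 0.057×117 + 0.56×26.6 = 25.22
Denominator = 1×108 + 0.057×21.9 + 0.56×118 = 175.3
Vm = 58.4 · log₁₀(0.14382) = 58.4 × (-0.8422) = -49.18 mV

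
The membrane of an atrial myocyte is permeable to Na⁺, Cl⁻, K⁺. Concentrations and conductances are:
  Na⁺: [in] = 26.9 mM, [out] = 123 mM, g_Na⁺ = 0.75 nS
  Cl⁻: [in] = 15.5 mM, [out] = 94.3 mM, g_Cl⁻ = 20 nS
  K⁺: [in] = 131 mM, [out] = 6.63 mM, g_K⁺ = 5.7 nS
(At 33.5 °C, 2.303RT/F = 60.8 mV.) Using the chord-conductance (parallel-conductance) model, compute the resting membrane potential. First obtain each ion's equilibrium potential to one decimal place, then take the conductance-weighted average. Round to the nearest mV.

-52 mV

E_Na⁺ = (60.8/1)·log₁₀(123/26.9) = 40.1 mV
E_Cl⁻ = (60.8/-1)·log₁₀(94.3/15.5) = -47.7 mV
E_K⁺ = (60.8/1)·log₁₀(6.63/131) = -78.8 mV
Vm = (Σ gᵢEᵢ)/(Σ gᵢ) = (0.75·40.1 + 20·-47.7 + 5.7·-78.8) / (0.75 + 20 + 5.7)
= -1373.09 / 26.45 = -51.91 mV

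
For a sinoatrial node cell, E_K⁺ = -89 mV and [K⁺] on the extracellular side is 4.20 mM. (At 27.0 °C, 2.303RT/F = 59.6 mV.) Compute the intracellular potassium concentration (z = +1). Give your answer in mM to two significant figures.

130 mM

Nernst: E = (59.6/1) · log₁₀([out]/[in]), so log₁₀([out]/[in]) = -89.0 × 1 / 59.6 = -1.4933.
[out]/[in] = 10^(-1.4933) = 0.03212.
[in] = 4.20 / 0.03212 = 130.8 mM.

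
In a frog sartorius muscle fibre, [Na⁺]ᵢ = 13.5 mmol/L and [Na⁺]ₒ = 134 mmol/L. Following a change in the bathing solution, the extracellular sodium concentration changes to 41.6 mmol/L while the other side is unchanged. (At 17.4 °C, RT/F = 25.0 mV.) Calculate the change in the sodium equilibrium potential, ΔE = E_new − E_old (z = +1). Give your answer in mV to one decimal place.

E_old = (25.0/1)·ln(134/13.5) = 57.38 mV
E_new = (25.0/1)·ln(41.6/13.5) = 28.14 mV
ΔE = 28.14 − (57.38) = -29.24 mV

-29.2 mV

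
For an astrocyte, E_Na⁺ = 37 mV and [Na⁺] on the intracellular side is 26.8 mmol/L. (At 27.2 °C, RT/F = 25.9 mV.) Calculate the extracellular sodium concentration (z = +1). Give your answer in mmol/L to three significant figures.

Nernst: E = (25.9/1) · ln([out]/[in]), so ln([out]/[in]) = 37.0 × 1 / 25.9 = 1.4286.
[out]/[in] = e^(1.4286) = 4.173.
[out] = 4.173 × 26.8 = 111.8 mmol/L.

112 mmol/L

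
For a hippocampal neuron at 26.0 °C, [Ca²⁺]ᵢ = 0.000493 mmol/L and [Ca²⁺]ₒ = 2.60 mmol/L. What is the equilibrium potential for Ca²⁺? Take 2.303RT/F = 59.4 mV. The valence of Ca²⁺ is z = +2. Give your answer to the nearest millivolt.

111 mV

E = (59.4/z) · log₁₀([Ca²⁺]_out/[Ca²⁺]_in) with z = +2.
= (59.4/2) · log₁₀(2.60/0.000493) = 29.70 · log₁₀(5274)
= 29.70 · (3.7221) = 110.55 mV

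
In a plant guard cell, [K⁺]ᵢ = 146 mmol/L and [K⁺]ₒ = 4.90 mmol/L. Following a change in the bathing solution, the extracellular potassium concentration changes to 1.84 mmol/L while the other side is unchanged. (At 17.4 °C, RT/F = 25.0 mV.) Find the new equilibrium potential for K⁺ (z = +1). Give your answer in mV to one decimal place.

-109.3 mV

After the shift: [K⁺]_out = 1.84, [K⁺]_in = 146 mmol/L.
E_new = (25.0/1)·ln(1.84/146) = 25.00 · (-4.3738) = -109.35 mV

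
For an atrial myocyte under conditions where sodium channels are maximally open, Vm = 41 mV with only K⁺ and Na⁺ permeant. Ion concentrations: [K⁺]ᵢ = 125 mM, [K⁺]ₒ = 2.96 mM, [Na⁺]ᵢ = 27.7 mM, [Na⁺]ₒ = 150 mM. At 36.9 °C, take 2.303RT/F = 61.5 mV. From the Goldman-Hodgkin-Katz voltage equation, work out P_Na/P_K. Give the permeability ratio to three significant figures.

Let α = P_Na/P_K. GHK: Vm = 61.5·log₁₀[(Kₒ + α·Naₒ)/(Kᵢ + α·Naᵢ)].
10^(Vm/61.5) = 10^(41.0/61.5) = 4.6416
So 4.6416·(Kᵢ + α·Naᵢ) = Kₒ + α·Naₒ → α = (4.6416·125.0 − 2.96) / (150.0 − 4.6416·27.7)
α = (580.2 − 2.96) / (150.0 − 128.6) = 577.2/21.43 = 26.94

26.9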